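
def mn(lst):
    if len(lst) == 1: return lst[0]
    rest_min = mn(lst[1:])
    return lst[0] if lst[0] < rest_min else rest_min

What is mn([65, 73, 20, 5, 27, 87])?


mn([65, 73, 20, 5, 27, 87]): compare 65 with mn([73, 20, 5, 27, 87])
mn([73, 20, 5, 27, 87]): compare 73 with mn([20, 5, 27, 87])
mn([20, 5, 27, 87]): compare 20 with mn([5, 27, 87])
mn([5, 27, 87]): compare 5 with mn([27, 87])
mn([27, 87]): compare 27 with mn([87])
mn([87]) = 87  (base case)
Compare 27 with 87 -> 27
Compare 5 with 27 -> 5
Compare 20 with 5 -> 5
Compare 73 with 5 -> 5
Compare 65 with 5 -> 5

5


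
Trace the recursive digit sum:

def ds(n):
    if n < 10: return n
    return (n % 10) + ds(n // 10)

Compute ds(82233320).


ds(82233320) = 0 + ds(8223332)
ds(8223332) = 2 + ds(822333)
ds(822333) = 3 + ds(82233)
ds(82233) = 3 + ds(8223)
ds(8223) = 3 + ds(822)
ds(822) = 2 + ds(82)
ds(82) = 2 + ds(8)
ds(8) = 8  (base case)
Total: 0 + 2 + 3 + 3 + 3 + 2 + 2 + 8 = 23

23


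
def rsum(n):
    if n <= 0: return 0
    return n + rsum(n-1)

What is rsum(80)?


rsum(80)
= 80 + 79 + 78 + 77 + 76 + 75 + 74 + 73 + 72 + 71 + 70 + 69 + 68 + 67 + 66 + 65 + 64 + 63 + 62 + 61 + 60 + 59 + 58 + 57 + 56 + 55 + 54 + 53 + 52 + 51 + 50 + 49 + 48 + 47 + 46 + 45 + 44 + 43 + 42 + 41 + 40 + 39 + 38 + 37 + 36 + 35 + 34 + 33 + 32 + 31 + 30 + 29 + 28 + 27 + 26 + 25 + 24 + 23 + 22 + 21 + 20 + 19 + 18 + 17 + 16 + 15 + 14 + 13 + 12 + 11 + 10 + 9 + 8 + 7 + 6 + 5 + 4 + 3 + 2 + 1 + rsum(0)
= 80 + 79 + 78 + 77 + 76 + 75 + 74 + 73 + 72 + 71 + 70 + 69 + 68 + 67 + 66 + 65 + 64 + 63 + 62 + 61 + 60 + 59 + 58 + 57 + 56 + 55 + 54 + 53 + 52 + 51 + 50 + 49 + 48 + 47 + 46 + 45 + 44 + 43 + 42 + 41 + 40 + 39 + 38 + 37 + 36 + 35 + 34 + 33 + 32 + 31 + 30 + 29 + 28 + 27 + 26 + 25 + 24 + 23 + 22 + 21 + 20 + 19 + 18 + 17 + 16 + 15 + 14 + 13 + 12 + 11 + 10 + 9 + 8 + 7 + 6 + 5 + 4 + 3 + 2 + 1 + 0
= 3240

3240


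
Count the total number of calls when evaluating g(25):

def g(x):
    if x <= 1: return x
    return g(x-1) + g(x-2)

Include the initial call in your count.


Let C(n) = total calls for g(n)
C(0) = 1, C(1) = 1
C(2) = 1 + C(1) + C(0) = 1 + 1 + 1 = 3
C(3) = 1 + C(2) + C(1) = 1 + 3 + 1 = 5
C(4) = 1 + C(3) + C(2) = 1 + 5 + 3 = 9
C(5) = 1 + C(4) + C(3) = 1 + 9 + 5 = 15
C(6) = 1 + C(5) + C(4) = 1 + 15 + 9 = 25
C(7) = 1 + C(6) + C(5) = 1 + 25 + 15 = 41
C(8) = 1 + C(7) + C(6) = 1 + 41 + 25 = 67
C(9) = 1 + C(8) + C(7) = 1 + 67 + 41 = 109
C(10) = 1 + C(9) + C(8) = 1 + 109 + 67 = 177
C(11) = 1 + C(10) + C(9) = 1 + 177 + 109 = 287
C(12) = 1 + C(11) + C(10) = 1 + 287 + 177 = 465
C(13) = 1 + C(12) + C(11) = 1 + 465 + 287 = 753
C(14) = 1 + C(13) + C(12) = 1 + 753 + 465 = 1219
C(15) = 1 + C(14) + C(13) = 1 + 1219 + 753 = 1973
C(16) = 1 + C(15) + C(14) = 1 + 1973 + 1219 = 3193
C(17) = 1 + C(16) + C(15) = 1 + 3193 + 1973 = 5167
C(18) = 1 + C(17) + C(16) = 1 + 5167 + 3193 = 8361
C(19) = 1 + C(18) + C(17) = 1 + 8361 + 5167 = 13529
C(20) = 1 + C(19) + C(18) = 1 + 13529 + 8361 = 21891
C(21) = 1 + C(20) + C(19) = 1 + 21891 + 13529 = 35421
C(22) = 1 + C(21) + C(20) = 1 + 35421 + 21891 = 57313
C(23) = 1 + C(22) + C(21) = 1 + 57313 + 35421 = 92735
C(24) = 1 + C(23) + C(22) = 1 + 92735 + 57313 = 150049
C(25) = 1 + C(24) + C(23) = 1 + 150049 + 92735 = 242785

242785


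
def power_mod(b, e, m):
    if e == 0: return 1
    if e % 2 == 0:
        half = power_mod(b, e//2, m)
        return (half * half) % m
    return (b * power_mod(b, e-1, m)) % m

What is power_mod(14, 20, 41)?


power_mod(14, 20, 41): e is even, compute power_mod(14, 10, 41)
  power_mod(14, 10, 41): e is even, compute power_mod(14, 5, 41)
    power_mod(14, 5, 41): e is odd, compute power_mod(14, 4, 41)
      power_mod(14, 4, 41): e is even, compute power_mod(14, 2, 41)
        power_mod(14, 2, 41): e is even, compute power_mod(14, 1, 41)
          power_mod(14, 1, 41): e is odd, compute power_mod(14, 0, 41)
          power_mod(14, 0, 41) = 1
          (14 * 1) % 41 = 14
        half=14, (14*14) % 41 = 32
      half=32, (32*32) % 41 = 40
    (14 * 40) % 41 = 27
  half=27, (27*27) % 41 = 32
half=32, (32*32) % 41 = 40

40


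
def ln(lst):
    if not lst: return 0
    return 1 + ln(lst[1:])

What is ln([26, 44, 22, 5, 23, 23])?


ln([26, 44, 22, 5, 23, 23]) = 1 + ln([44, 22, 5, 23, 23])
ln([44, 22, 5, 23, 23]) = 1 + ln([22, 5, 23, 23])
ln([22, 5, 23, 23]) = 1 + ln([5, 23, 23])
ln([5, 23, 23]) = 1 + ln([23, 23])
ln([23, 23]) = 1 + ln([23])
ln([23]) = 1 + ln([])
ln([]) = 0  (base case)
Unwinding: 1 + 1 + 1 + 1 + 1 + 1 + 0 = 6

6


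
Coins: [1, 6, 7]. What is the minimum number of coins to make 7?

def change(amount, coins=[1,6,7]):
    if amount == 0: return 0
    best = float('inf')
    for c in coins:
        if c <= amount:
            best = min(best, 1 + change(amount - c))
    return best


Building up with DP:
change(0) = 0
change(1) = min(1+change(0)=1+0=1) = 1
change(2) = min(1+change(1)=1+1=2) = 2
change(3) = min(1+change(2)=1+2=3) = 3
change(4) = min(1+change(3)=1+3=4) = 4
change(5) = min(1+change(4)=1+4=5) = 5
change(6) = min(1+change(5)=1+5=6, 1+change(0)=1+0=1) = 1
change(7) = min(1+change(6)=1+1=2, 1+change(1)=1+1=2, 1+change(0)=1+0=1) = 1

1


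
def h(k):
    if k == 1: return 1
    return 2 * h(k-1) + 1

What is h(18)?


h(18) = 2 * h(17) + 1
h(17) = 2 * h(16) + 1
h(16) = 2 * h(15) + 1
h(15) = 2 * h(14) + 1
h(14) = 2 * h(13) + 1
h(13) = 2 * h(12) + 1
h(12) = 2 * h(11) + 1
h(11) = 2 * h(10) + 1
h(10) = 2 * h(9) + 1
h(9) = 2 * h(8) + 1
h(8) = 2 * h(7) + 1
h(7) = 2 * h(6) + 1
h(6) = 2 * h(5) + 1
h(5) = 2 * h(4) + 1
h(4) = 2 * h(3) + 1
h(3) = 2 * h(2) + 1
h(2) = 2 * h(1) + 1
h(1) = 1  (base case)
h(2) = 2 * 1 + 1 = 3
h(3) = 2 * 3 + 1 = 7
h(4) = 2 * 7 + 1 = 15
h(5) = 2 * 15 + 1 = 31
h(6) = 2 * 31 + 1 = 63
h(7) = 2 * 63 + 1 = 127
h(8) = 2 * 127 + 1 = 255
h(9) = 2 * 255 + 1 = 511
h(10) = 2 * 511 + 1 = 1023
h(11) = 2 * 1023 + 1 = 2047
h(12) = 2 * 2047 + 1 = 4095
h(13) = 2 * 4095 + 1 = 8191
h(14) = 2 * 8191 + 1 = 16383
h(15) = 2 * 16383 + 1 = 32767
h(16) = 2 * 32767 + 1 = 65535
h(17) = 2 * 65535 + 1 = 131071
h(18) = 2 * 131071 + 1 = 262143

262143


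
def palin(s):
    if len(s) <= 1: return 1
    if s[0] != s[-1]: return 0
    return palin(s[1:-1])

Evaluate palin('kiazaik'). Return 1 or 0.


palin('kiazaik'): s[0]='k' == s[-1]='k' -> check palin('iazai')
palin('iazai'): s[0]='i' == s[-1]='i' -> check palin('aza')
palin('aza'): s[0]='a' == s[-1]='a' -> check palin('z')
palin('z'): len <= 1 -> return 1  (base case)
Result: 1 (palindrome)

1


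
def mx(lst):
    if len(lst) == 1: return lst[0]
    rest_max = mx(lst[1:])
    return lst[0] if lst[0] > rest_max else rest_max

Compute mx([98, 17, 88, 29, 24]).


mx([98, 17, 88, 29, 24]): compare 98 with mx([17, 88, 29, 24])
mx([17, 88, 29, 24]): compare 17 with mx([88, 29, 24])
mx([88, 29, 24]): compare 88 with mx([29, 24])
mx([29, 24]): compare 29 with mx([24])
mx([24]) = 24  (base case)
Compare 29 with 24 -> 29
Compare 88 with 29 -> 88
Compare 17 with 88 -> 88
Compare 98 with 88 -> 98

98


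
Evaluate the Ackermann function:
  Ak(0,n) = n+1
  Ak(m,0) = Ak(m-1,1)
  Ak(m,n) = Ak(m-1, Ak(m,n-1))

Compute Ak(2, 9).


Ak(2, 9) = Ak(1, Ak(2, 8))
  Ak(2, 8) = Ak(1, Ak(2, 7))
    Ak(2, 7) = Ak(1, Ak(2, 6))
      Ak(2, 6) = Ak(1, Ak(2, 5))
        Ak(2, 5) = Ak(1, Ak(2, 4))
          Ak(2, 4) = Ak(1, Ak(2, 3))
          Ak(2, 3) = Ak(1, Ak(2, 2))
          Ak(2, 2) = Ak(1, Ak(2, 1))
          Ak(2, 1) = Ak(1, Ak(2, 0))
          Ak(2, 0) = Ak(1, 1)
          Ak(1, 1) = Ak(0, Ak(1, 0))
          Ak(1, 0) = Ak(0, 1)
          Ak(0, 1) = 2
            = Ak(0, 2)
          Ak(0, 2) = 3
            = Ak(1, 3)
          Ak(1, 3) = Ak(0, Ak(1, 2))
          Ak(1, 2) = Ak(0, Ak(1, 1))
          Ak(1, 1) = Ak(0, Ak(1, 0))
          Ak(1, 0) = Ak(0, 1)
          Ak(0, 1) = 2
            = Ak(0, 2)
          Ak(0, 2) = 3
            = Ak(0, 3)
          Ak(0, 3) = 4
... (trace truncated)
Result: Ak(2, 9) = 21

21


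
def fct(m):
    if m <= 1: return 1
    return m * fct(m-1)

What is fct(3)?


fct(3)
= 3 * fct(2)
= 3 * 2 * fct(1)
= 3 * 2 * 1
= 6

6


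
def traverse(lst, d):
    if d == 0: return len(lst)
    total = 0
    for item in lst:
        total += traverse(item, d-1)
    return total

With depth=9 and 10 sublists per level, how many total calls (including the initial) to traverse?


At depth 0 (root): 1 call
At depth 1: each of 1 parents calls traverse on 10 children = 10 calls
At depth 2: each of 10 parents calls traverse on 10 children = 100 calls
At depth 3: each of 100 parents calls traverse on 10 children = 1000 calls
At depth 4: each of 1000 parents calls traverse on 10 children = 10000 calls
At depth 5: each of 10000 parents calls traverse on 10 children = 100000 calls
At depth 6: each of 100000 parents calls traverse on 10 children = 1000000 calls
At depth 7: each of 1000000 parents calls traverse on 10 children = 10000000 calls
At depth 8: each of 10000000 parents calls traverse on 10 children = 100000000 calls
At depth 9: each of 100000000 parents calls traverse on 10 children = 1000000000 calls
Total: 1 + 10 + 100 + 1000 + 10000 + 100000 + 1000000 + 10000000 + 100000000 + 1000000000 = 1111111111

1111111111


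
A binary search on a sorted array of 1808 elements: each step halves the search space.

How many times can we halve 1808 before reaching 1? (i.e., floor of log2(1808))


1808 / 2 = 904
904 / 2 = 452
452 / 2 = 226
226 / 2 = 113
113 / 2 = 56
56 / 2 = 28
28 / 2 = 14
14 / 2 = 7
7 / 2 = 3
3 / 2 = 1
Reached 1 after 10 halvings

10


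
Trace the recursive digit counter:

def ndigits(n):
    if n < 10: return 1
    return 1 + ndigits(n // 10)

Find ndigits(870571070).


ndigits(870571070) = 1 + ndigits(87057107)
ndigits(87057107) = 1 + ndigits(8705710)
ndigits(8705710) = 1 + ndigits(870571)
ndigits(870571) = 1 + ndigits(87057)
ndigits(87057) = 1 + ndigits(8705)
ndigits(8705) = 1 + ndigits(870)
ndigits(870) = 1 + ndigits(87)
ndigits(87) = 1 + ndigits(8)
ndigits(8) = 1  (base case: 8 < 10)
Unwinding: 1 + 1 + 1 + 1 + 1 + 1 + 1 + 1 + 1 = 9

9


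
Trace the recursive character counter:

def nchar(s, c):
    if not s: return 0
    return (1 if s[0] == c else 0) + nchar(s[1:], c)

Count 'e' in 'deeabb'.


s[0]='d' != 'e' -> 0
s[0]='e' == 'e' -> 1
s[0]='e' == 'e' -> 1
s[0]='a' != 'e' -> 0
s[0]='b' != 'e' -> 0
s[0]='b' != 'e' -> 0
Sum: 0 + 1 + 1 + 0 + 0 + 0 = 2

2


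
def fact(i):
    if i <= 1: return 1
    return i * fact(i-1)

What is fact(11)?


fact(11)
= 11 * fact(10)
= 11 * 10 * fact(9)
= 11 * 10 * 9 * fact(8)
= 11 * 10 * 9 * 8 * fact(7)
= 11 * 10 * 9 * 8 * 7 * fact(6)
= 11 * 10 * 9 * 8 * 7 * 6 * fact(5)
= 11 * 10 * 9 * 8 * 7 * 6 * 5 * fact(4)
= 11 * 10 * 9 * 8 * 7 * 6 * 5 * 4 * fact(3)
= 11 * 10 * 9 * 8 * 7 * 6 * 5 * 4 * 3 * fact(2)
= 11 * 10 * 9 * 8 * 7 * 6 * 5 * 4 * 3 * 2 * fact(1)
= 11 * 10 * 9 * 8 * 7 * 6 * 5 * 4 * 3 * 2 * 1
= 39916800

39916800


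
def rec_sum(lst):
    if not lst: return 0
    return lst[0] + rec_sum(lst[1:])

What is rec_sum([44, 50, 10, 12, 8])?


rec_sum([44, 50, 10, 12, 8]) = 44 + rec_sum([50, 10, 12, 8])
rec_sum([50, 10, 12, 8]) = 50 + rec_sum([10, 12, 8])
rec_sum([10, 12, 8]) = 10 + rec_sum([12, 8])
rec_sum([12, 8]) = 12 + rec_sum([8])
rec_sum([8]) = 8 + rec_sum([])
rec_sum([]) = 0  (base case)
Total: 44 + 50 + 10 + 12 + 8 + 0 = 124

124


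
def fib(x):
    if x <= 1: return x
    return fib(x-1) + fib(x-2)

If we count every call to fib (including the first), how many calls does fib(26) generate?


Let C(n) = total calls for fib(n)
C(0) = 1, C(1) = 1
C(2) = 1 + C(1) + C(0) = 1 + 1 + 1 = 3
C(3) = 1 + C(2) + C(1) = 1 + 3 + 1 = 5
C(4) = 1 + C(3) + C(2) = 1 + 5 + 3 = 9
C(5) = 1 + C(4) + C(3) = 1 + 9 + 5 = 15
C(6) = 1 + C(5) + C(4) = 1 + 15 + 9 = 25
C(7) = 1 + C(6) + C(5) = 1 + 25 + 15 = 41
C(8) = 1 + C(7) + C(6) = 1 + 41 + 25 = 67
C(9) = 1 + C(8) + C(7) = 1 + 67 + 41 = 109
C(10) = 1 + C(9) + C(8) = 1 + 109 + 67 = 177
C(11) = 1 + C(10) + C(9) = 1 + 177 + 109 = 287
C(12) = 1 + C(11) + C(10) = 1 + 287 + 177 = 465
C(13) = 1 + C(12) + C(11) = 1 + 465 + 287 = 753
C(14) = 1 + C(13) + C(12) = 1 + 753 + 465 = 1219
C(15) = 1 + C(14) + C(13) = 1 + 1219 + 753 = 1973
C(16) = 1 + C(15) + C(14) = 1 + 1973 + 1219 = 3193
C(17) = 1 + C(16) + C(15) = 1 + 3193 + 1973 = 5167
C(18) = 1 + C(17) + C(16) = 1 + 5167 + 3193 = 8361
C(19) = 1 + C(18) + C(17) = 1 + 8361 + 5167 = 13529
C(20) = 1 + C(19) + C(18) = 1 + 13529 + 8361 = 21891
C(21) = 1 + C(20) + C(19) = 1 + 21891 + 13529 = 35421
C(22) = 1 + C(21) + C(20) = 1 + 35421 + 21891 = 57313
C(23) = 1 + C(22) + C(21) = 1 + 57313 + 35421 = 92735
C(24) = 1 + C(23) + C(22) = 1 + 92735 + 57313 = 150049
C(25) = 1 + C(24) + C(23) = 1 + 150049 + 92735 = 242785
C(26) = 1 + C(25) + C(24) = 1 + 242785 + 150049 = 392835

392835


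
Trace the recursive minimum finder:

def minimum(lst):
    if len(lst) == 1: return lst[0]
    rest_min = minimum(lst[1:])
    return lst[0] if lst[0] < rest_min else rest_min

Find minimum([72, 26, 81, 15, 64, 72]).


minimum([72, 26, 81, 15, 64, 72]): compare 72 with minimum([26, 81, 15, 64, 72])
minimum([26, 81, 15, 64, 72]): compare 26 with minimum([81, 15, 64, 72])
minimum([81, 15, 64, 72]): compare 81 with minimum([15, 64, 72])
minimum([15, 64, 72]): compare 15 with minimum([64, 72])
minimum([64, 72]): compare 64 with minimum([72])
minimum([72]) = 72  (base case)
Compare 64 with 72 -> 64
Compare 15 with 64 -> 15
Compare 81 with 15 -> 15
Compare 26 with 15 -> 15
Compare 72 with 15 -> 15

15


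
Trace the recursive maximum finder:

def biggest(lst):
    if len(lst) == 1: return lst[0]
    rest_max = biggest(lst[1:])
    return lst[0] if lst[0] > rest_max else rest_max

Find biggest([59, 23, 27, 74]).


biggest([59, 23, 27, 74]): compare 59 with biggest([23, 27, 74])
biggest([23, 27, 74]): compare 23 with biggest([27, 74])
biggest([27, 74]): compare 27 with biggest([74])
biggest([74]) = 74  (base case)
Compare 27 with 74 -> 74
Compare 23 with 74 -> 74
Compare 59 with 74 -> 74

74


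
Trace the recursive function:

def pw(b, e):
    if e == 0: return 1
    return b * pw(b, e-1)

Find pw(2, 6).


pw(2, 6)
= 2 * pw(2, 5)
= 2 * 2 * pw(2, 4)
= 2 * 2 * 2 * pw(2, 3)
= 2 * 2 * 2 * 2 * pw(2, 2)
= 2 * 2 * 2 * 2 * 2 * pw(2, 1)
= 2 * 2 * 2 * 2 * 2 * 2 * pw(2, 0)
= 2 * 2 * 2 * 2 * 2 * 2 * 1
= 64

64


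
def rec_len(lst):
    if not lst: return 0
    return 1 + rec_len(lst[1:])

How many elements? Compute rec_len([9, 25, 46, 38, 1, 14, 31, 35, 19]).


rec_len([9, 25, 46, 38, 1, 14, 31, 35, 19]) = 1 + rec_len([25, 46, 38, 1, 14, 31, 35, 19])
rec_len([25, 46, 38, 1, 14, 31, 35, 19]) = 1 + rec_len([46, 38, 1, 14, 31, 35, 19])
rec_len([46, 38, 1, 14, 31, 35, 19]) = 1 + rec_len([38, 1, 14, 31, 35, 19])
rec_len([38, 1, 14, 31, 35, 19]) = 1 + rec_len([1, 14, 31, 35, 19])
rec_len([1, 14, 31, 35, 19]) = 1 + rec_len([14, 31, 35, 19])
rec_len([14, 31, 35, 19]) = 1 + rec_len([31, 35, 19])
rec_len([31, 35, 19]) = 1 + rec_len([35, 19])
rec_len([35, 19]) = 1 + rec_len([19])
rec_len([19]) = 1 + rec_len([])
rec_len([]) = 0  (base case)
Unwinding: 1 + 1 + 1 + 1 + 1 + 1 + 1 + 1 + 1 + 0 = 9

9


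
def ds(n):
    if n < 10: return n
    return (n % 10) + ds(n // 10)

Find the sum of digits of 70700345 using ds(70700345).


ds(70700345) = 5 + ds(7070034)
ds(7070034) = 4 + ds(707003)
ds(707003) = 3 + ds(70700)
ds(70700) = 0 + ds(7070)
ds(7070) = 0 + ds(707)
ds(707) = 7 + ds(70)
ds(70) = 0 + ds(7)
ds(7) = 7  (base case)
Total: 5 + 4 + 3 + 0 + 0 + 7 + 0 + 7 = 26

26


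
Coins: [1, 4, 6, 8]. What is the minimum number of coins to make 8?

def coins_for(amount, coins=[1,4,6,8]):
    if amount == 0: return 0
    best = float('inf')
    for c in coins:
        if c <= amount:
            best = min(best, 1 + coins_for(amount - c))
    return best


Building up with DP:
coins_for(0) = 0
coins_for(1) = min(1+coins_for(0)=1+0=1) = 1
coins_for(2) = min(1+coins_for(1)=1+1=2) = 2
coins_for(3) = min(1+coins_for(2)=1+2=3) = 3
coins_for(4) = min(1+coins_for(3)=1+3=4, 1+coins_for(0)=1+0=1) = 1
coins_for(5) = min(1+coins_for(4)=1+1=2, 1+coins_for(1)=1+1=2) = 2
coins_for(6) = min(1+coins_for(5)=1+2=3, 1+coins_for(2)=1+2=3, 1+coins_for(0)=1+0=1) = 1
coins_for(7) = min(1+coins_for(6)=1+1=2, 1+coins_for(3)=1+3=4, 1+coins_for(1)=1+1=2) = 2
coins_for(8) = min(1+coins_for(7)=1+2=3, 1+coins_for(4)=1+1=2, 1+coins_for(2)=1+2=3, 1+coins_for(0)=1+0=1) = 1

1


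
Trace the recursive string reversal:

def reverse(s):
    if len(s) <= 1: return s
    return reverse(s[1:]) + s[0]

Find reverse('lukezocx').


reverse('lukezocx') = reverse('ukezocx') + 'l'
reverse('ukezocx') = reverse('kezocx') + 'u'
reverse('kezocx') = reverse('ezocx') + 'k'
reverse('ezocx') = reverse('zocx') + 'e'
reverse('zocx') = reverse('ocx') + 'z'
reverse('ocx') = reverse('cx') + 'o'
reverse('cx') = reverse('x') + 'c'
reverse('x') = 'x'  (base case)
Concatenating: 'x' + 'c' + 'o' + 'z' + 'e' + 'k' + 'u' + 'l' = 'xcozekul'

xcozekul


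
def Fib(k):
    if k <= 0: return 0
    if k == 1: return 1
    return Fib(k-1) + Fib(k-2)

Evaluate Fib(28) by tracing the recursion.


Computing Fib(28) bottom-up:
Fib(0) = 0
Fib(1) = 1
Fib(2) = Fib(1) + Fib(0) = 1 + 0 = 1
Fib(3) = Fib(2) + Fib(1) = 1 + 1 = 2
Fib(4) = Fib(3) + Fib(2) = 2 + 1 = 3
Fib(5) = Fib(4) + Fib(3) = 3 + 2 = 5
Fib(6) = Fib(5) + Fib(4) = 5 + 3 = 8
Fib(7) = Fib(6) + Fib(5) = 8 + 5 = 13
Fib(8) = Fib(7) + Fib(6) = 13 + 8 = 21
Fib(9) = Fib(8) + Fib(7) = 21 + 13 = 34
Fib(10) = Fib(9) + Fib(8) = 34 + 21 = 55
Fib(11) = Fib(10) + Fib(9) = 55 + 34 = 89
Fib(12) = Fib(11) + Fib(10) = 89 + 55 = 144
Fib(13) = Fib(12) + Fib(11) = 144 + 89 = 233
Fib(14) = Fib(13) + Fib(12) = 233 + 144 = 377
Fib(15) = Fib(14) + Fib(13) = 377 + 233 = 610
Fib(16) = Fib(15) + Fib(14) = 610 + 377 = 987
Fib(17) = Fib(16) + Fib(15) = 987 + 610 = 1597
Fib(18) = Fib(17) + Fib(16) = 1597 + 987 = 2584
Fib(19) = Fib(18) + Fib(17) = 2584 + 1597 = 4181
Fib(20) = Fib(19) + Fib(18) = 4181 + 2584 = 6765
Fib(21) = Fib(20) + Fib(19) = 6765 + 4181 = 10946
Fib(22) = Fib(21) + Fib(20) = 10946 + 6765 = 17711
Fib(23) = Fib(22) + Fib(21) = 17711 + 10946 = 28657
Fib(24) = Fib(23) + Fib(22) = 28657 + 17711 = 46368
Fib(25) = Fib(24) + Fib(23) = 46368 + 28657 = 75025
Fib(26) = Fib(25) + Fib(24) = 75025 + 46368 = 121393
Fib(27) = Fib(26) + Fib(25) = 121393 + 75025 = 196418
Fib(28) = Fib(27) + Fib(26) = 196418 + 121393 = 317811

317811


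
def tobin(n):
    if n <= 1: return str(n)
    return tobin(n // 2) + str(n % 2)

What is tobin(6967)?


tobin(6967) = tobin(3483) + '1'
tobin(3483) = tobin(1741) + '1'
tobin(1741) = tobin(870) + '1'
tobin(870) = tobin(435) + '0'
tobin(435) = tobin(217) + '1'
tobin(217) = tobin(108) + '1'
tobin(108) = tobin(54) + '0'
tobin(54) = tobin(27) + '0'
tobin(27) = tobin(13) + '1'
tobin(13) = tobin(6) + '1'
tobin(6) = tobin(3) + '0'
tobin(3) = tobin(1) + '1'
tobin(1) = '1'  (base case)
Concatenating: '1' + '1' + '0' + '1' + '1' + '0' + '0' + '1' + '1' + '0' + '1' + '1' + '1' = '1101100110111'

1101100110111


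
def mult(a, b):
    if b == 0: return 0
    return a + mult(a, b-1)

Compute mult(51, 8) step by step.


mult(51, 8) = 51 + mult(51, 7)
mult(51, 7) = 51 + mult(51, 6)
mult(51, 6) = 51 + mult(51, 5)
mult(51, 5) = 51 + mult(51, 4)
mult(51, 4) = 51 + mult(51, 3)
mult(51, 3) = 51 + mult(51, 2)
mult(51, 2) = 51 + mult(51, 1)
mult(51, 1) = 51 + mult(51, 0)
mult(51, 0) = 0  (base case)
Total: 51 + 51 + 51 + 51 + 51 + 51 + 51 + 51 + 0 = 408

408


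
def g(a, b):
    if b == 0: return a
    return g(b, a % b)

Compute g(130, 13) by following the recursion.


g(130, 13) = g(13, 0)
g(13, 0) = 13  (base case)

13


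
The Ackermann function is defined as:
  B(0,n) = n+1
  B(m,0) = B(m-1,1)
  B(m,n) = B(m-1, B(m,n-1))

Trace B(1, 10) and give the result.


B(1, 10) = B(0, B(1, 9))
  B(1, 9) = B(0, B(1, 8))
    B(1, 8) = B(0, B(1, 7))
      B(1, 7) = B(0, B(1, 6))
        B(1, 6) = B(0, B(1, 5))
          B(1, 5) = B(0, B(1, 4))
          B(1, 4) = B(0, B(1, 3))
          B(1, 3) = B(0, B(1, 2))
          B(1, 2) = B(0, B(1, 1))
          B(1, 1) = B(0, B(1, 0))
          B(1, 0) = B(0, 1)
          B(0, 1) = 2
            = B(0, 2)
          B(0, 2) = 3
            = B(0, 3)
          B(0, 3) = 4
            = B(0, 4)
          B(0, 4) = 5
            = B(0, 5)
          B(0, 5) = 6
            = B(0, 6)
          B(0, 6) = 7
          = B(0, 7)
          B(0, 7) = 8
        = B(0, 8)
... (trace truncated)
Result: B(1, 10) = 12

12


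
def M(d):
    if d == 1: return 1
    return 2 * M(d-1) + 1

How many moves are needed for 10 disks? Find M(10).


M(10) = 2 * M(9) + 1
M(9) = 2 * M(8) + 1
M(8) = 2 * M(7) + 1
M(7) = 2 * M(6) + 1
M(6) = 2 * M(5) + 1
M(5) = 2 * M(4) + 1
M(4) = 2 * M(3) + 1
M(3) = 2 * M(2) + 1
M(2) = 2 * M(1) + 1
M(1) = 1  (base case)
M(2) = 2 * 1 + 1 = 3
M(3) = 2 * 3 + 1 = 7
M(4) = 2 * 7 + 1 = 15
M(5) = 2 * 15 + 1 = 31
M(6) = 2 * 31 + 1 = 63
M(7) = 2 * 63 + 1 = 127
M(8) = 2 * 127 + 1 = 255
M(9) = 2 * 255 + 1 = 511
M(10) = 2 * 511 + 1 = 1023

1023


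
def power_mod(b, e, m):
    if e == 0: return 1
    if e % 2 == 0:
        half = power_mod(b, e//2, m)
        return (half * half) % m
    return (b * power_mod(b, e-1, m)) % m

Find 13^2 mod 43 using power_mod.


power_mod(13, 2, 43): e is even, compute power_mod(13, 1, 43)
  power_mod(13, 1, 43): e is odd, compute power_mod(13, 0, 43)
    power_mod(13, 0, 43) = 1
  (13 * 1) % 43 = 13
half=13, (13*13) % 43 = 40

40


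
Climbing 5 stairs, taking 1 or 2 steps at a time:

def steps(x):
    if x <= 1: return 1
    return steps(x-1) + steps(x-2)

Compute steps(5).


Building up from base cases:
steps(0) = 1
steps(1) = 1
steps(2) = steps(1) + steps(0) = 1 + 1 = 2
steps(3) = steps(2) + steps(1) = 2 + 1 = 3
steps(4) = steps(3) + steps(2) = 3 + 2 = 5
steps(5) = steps(4) + steps(3) = 5 + 3 = 8

8


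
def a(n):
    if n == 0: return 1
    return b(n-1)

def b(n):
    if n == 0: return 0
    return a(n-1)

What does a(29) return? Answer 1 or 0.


a(29) = b(28)
b(28) = a(27)
a(27) = b(26)
b(26) = a(25)
a(25) = b(24)
b(24) = a(23)
a(23) = b(22)
b(22) = a(21)
a(21) = b(20)
b(20) = a(19)
a(19) = b(18)
b(18) = a(17)
a(17) = b(16)
b(16) = a(15)
a(15) = b(14)
b(14) = a(13)
a(13) = b(12)
b(12) = a(11)
a(11) = b(10)
b(10) = a(9)
a(9) = b(8)
b(8) = a(7)
a(7) = b(6)
b(6) = a(5)
a(5) = b(4)
b(4) = a(3)
a(3) = b(2)
b(2) = a(1)
a(1) = b(0)
b(0) = 0  (base case)
Result: 0

0


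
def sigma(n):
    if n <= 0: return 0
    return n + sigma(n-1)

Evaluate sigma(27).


sigma(27)
= 27 + 26 + 25 + 24 + 23 + 22 + 21 + 20 + 19 + 18 + 17 + 16 + 15 + 14 + 13 + 12 + 11 + 10 + 9 + 8 + 7 + 6 + 5 + 4 + 3 + 2 + 1 + sigma(0)
= 27 + 26 + 25 + 24 + 23 + 22 + 21 + 20 + 19 + 18 + 17 + 16 + 15 + 14 + 13 + 12 + 11 + 10 + 9 + 8 + 7 + 6 + 5 + 4 + 3 + 2 + 1 + 0
= 378

378


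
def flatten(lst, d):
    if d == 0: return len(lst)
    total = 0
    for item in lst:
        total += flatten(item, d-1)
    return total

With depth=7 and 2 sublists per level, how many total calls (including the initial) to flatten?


At depth 0 (root): 1 call
At depth 1: each of 1 parents calls flatten on 2 children = 2 calls
At depth 2: each of 2 parents calls flatten on 2 children = 4 calls
At depth 3: each of 4 parents calls flatten on 2 children = 8 calls
At depth 4: each of 8 parents calls flatten on 2 children = 16 calls
At depth 5: each of 16 parents calls flatten on 2 children = 32 calls
At depth 6: each of 32 parents calls flatten on 2 children = 64 calls
At depth 7: each of 64 parents calls flatten on 2 children = 128 calls
Total: 1 + 2 + 4 + 8 + 16 + 32 + 64 + 128 = 255

255


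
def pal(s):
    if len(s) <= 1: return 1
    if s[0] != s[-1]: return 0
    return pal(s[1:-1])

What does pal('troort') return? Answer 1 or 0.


pal('troort'): s[0]='t' == s[-1]='t' -> check pal('roor')
pal('roor'): s[0]='r' == s[-1]='r' -> check pal('oo')
pal('oo'): s[0]='o' == s[-1]='o' -> check pal('')
pal(''): len <= 1 -> return 1  (base case)
Result: 1 (palindrome)

1


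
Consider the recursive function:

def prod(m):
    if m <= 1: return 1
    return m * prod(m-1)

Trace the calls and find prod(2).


prod(2)
= 2 * prod(1)
= 2 * 1
= 2

2


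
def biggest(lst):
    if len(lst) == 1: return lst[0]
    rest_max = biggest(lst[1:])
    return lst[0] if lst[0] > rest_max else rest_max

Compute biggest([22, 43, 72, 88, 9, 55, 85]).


biggest([22, 43, 72, 88, 9, 55, 85]): compare 22 with biggest([43, 72, 88, 9, 55, 85])
biggest([43, 72, 88, 9, 55, 85]): compare 43 with biggest([72, 88, 9, 55, 85])
biggest([72, 88, 9, 55, 85]): compare 72 with biggest([88, 9, 55, 85])
biggest([88, 9, 55, 85]): compare 88 with biggest([9, 55, 85])
biggest([9, 55, 85]): compare 9 with biggest([55, 85])
biggest([55, 85]): compare 55 with biggest([85])
biggest([85]) = 85  (base case)
Compare 55 with 85 -> 85
Compare 9 with 85 -> 85
Compare 88 with 85 -> 88
Compare 72 with 88 -> 88
Compare 43 with 88 -> 88
Compare 22 with 88 -> 88

88


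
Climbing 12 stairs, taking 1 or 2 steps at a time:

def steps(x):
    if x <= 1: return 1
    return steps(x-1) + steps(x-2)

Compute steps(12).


Building up from base cases:
steps(0) = 1
steps(1) = 1
steps(2) = steps(1) + steps(0) = 1 + 1 = 2
steps(3) = steps(2) + steps(1) = 2 + 1 = 3
steps(4) = steps(3) + steps(2) = 3 + 2 = 5
steps(5) = steps(4) + steps(3) = 5 + 3 = 8
steps(6) = steps(5) + steps(4) = 8 + 5 = 13
steps(7) = steps(6) + steps(5) = 13 + 8 = 21
steps(8) = steps(7) + steps(6) = 21 + 13 = 34
steps(9) = steps(8) + steps(7) = 34 + 21 = 55
steps(10) = steps(9) + steps(8) = 55 + 34 = 89
steps(11) = steps(10) + steps(9) = 89 + 55 = 144
steps(12) = steps(11) + steps(10) = 144 + 89 = 233

233


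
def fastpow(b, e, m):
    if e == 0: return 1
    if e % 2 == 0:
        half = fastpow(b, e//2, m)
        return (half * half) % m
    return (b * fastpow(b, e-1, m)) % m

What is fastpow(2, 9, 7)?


fastpow(2, 9, 7): e is odd, compute fastpow(2, 8, 7)
  fastpow(2, 8, 7): e is even, compute fastpow(2, 4, 7)
    fastpow(2, 4, 7): e is even, compute fastpow(2, 2, 7)
      fastpow(2, 2, 7): e is even, compute fastpow(2, 1, 7)
        fastpow(2, 1, 7): e is odd, compute fastpow(2, 0, 7)
          fastpow(2, 0, 7) = 1
        (2 * 1) % 7 = 2
      half=2, (2*2) % 7 = 4
    half=4, (4*4) % 7 = 2
  half=2, (2*2) % 7 = 4
(2 * 4) % 7 = 1

1


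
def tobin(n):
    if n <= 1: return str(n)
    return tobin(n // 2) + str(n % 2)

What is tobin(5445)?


tobin(5445) = tobin(2722) + '1'
tobin(2722) = tobin(1361) + '0'
tobin(1361) = tobin(680) + '1'
tobin(680) = tobin(340) + '0'
tobin(340) = tobin(170) + '0'
tobin(170) = tobin(85) + '0'
tobin(85) = tobin(42) + '1'
tobin(42) = tobin(21) + '0'
tobin(21) = tobin(10) + '1'
tobin(10) = tobin(5) + '0'
tobin(5) = tobin(2) + '1'
tobin(2) = tobin(1) + '0'
tobin(1) = '1'  (base case)
Concatenating: '1' + '0' + '1' + '0' + '1' + '0' + '1' + '0' + '0' + '0' + '1' + '0' + '1' = '1010101000101'

1010101000101


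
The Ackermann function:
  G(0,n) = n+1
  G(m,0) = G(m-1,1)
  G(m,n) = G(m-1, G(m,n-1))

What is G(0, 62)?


G(0, 62) = 63
Result: G(0, 62) = 63

63


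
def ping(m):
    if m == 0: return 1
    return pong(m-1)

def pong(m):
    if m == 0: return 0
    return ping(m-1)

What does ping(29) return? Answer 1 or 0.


ping(29) = pong(28)
pong(28) = ping(27)
ping(27) = pong(26)
pong(26) = ping(25)
ping(25) = pong(24)
pong(24) = ping(23)
ping(23) = pong(22)
pong(22) = ping(21)
ping(21) = pong(20)
pong(20) = ping(19)
ping(19) = pong(18)
pong(18) = ping(17)
ping(17) = pong(16)
pong(16) = ping(15)
ping(15) = pong(14)
pong(14) = ping(13)
ping(13) = pong(12)
pong(12) = ping(11)
ping(11) = pong(10)
pong(10) = ping(9)
ping(9) = pong(8)
pong(8) = ping(7)
ping(7) = pong(6)
pong(6) = ping(5)
ping(5) = pong(4)
pong(4) = ping(3)
ping(3) = pong(2)
pong(2) = ping(1)
ping(1) = pong(0)
pong(0) = 0  (base case)
Result: 0

0


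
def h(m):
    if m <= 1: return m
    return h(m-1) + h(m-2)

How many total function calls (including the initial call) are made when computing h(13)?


Let C(n) = total calls for h(n)
C(0) = 1, C(1) = 1
C(2) = 1 + C(1) + C(0) = 1 + 1 + 1 = 3
C(3) = 1 + C(2) + C(1) = 1 + 3 + 1 = 5
C(4) = 1 + C(3) + C(2) = 1 + 5 + 3 = 9
C(5) = 1 + C(4) + C(3) = 1 + 9 + 5 = 15
C(6) = 1 + C(5) + C(4) = 1 + 15 + 9 = 25
C(7) = 1 + C(6) + C(5) = 1 + 25 + 15 = 41
C(8) = 1 + C(7) + C(6) = 1 + 41 + 25 = 67
C(9) = 1 + C(8) + C(7) = 1 + 67 + 41 = 109
C(10) = 1 + C(9) + C(8) = 1 + 109 + 67 = 177
C(11) = 1 + C(10) + C(9) = 1 + 177 + 109 = 287
C(12) = 1 + C(11) + C(10) = 1 + 287 + 177 = 465
C(13) = 1 + C(12) + C(11) = 1 + 465 + 287 = 753

753


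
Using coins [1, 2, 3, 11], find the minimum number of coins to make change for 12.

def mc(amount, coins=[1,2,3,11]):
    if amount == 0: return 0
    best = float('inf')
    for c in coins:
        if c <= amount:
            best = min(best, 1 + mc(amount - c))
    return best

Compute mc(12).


Building up with DP:
mc(0) = 0
mc(1) = min(1+mc(0)=1+0=1) = 1
mc(2) = min(1+mc(1)=1+1=2, 1+mc(0)=1+0=1) = 1
mc(3) = min(1+mc(2)=1+1=2, 1+mc(1)=1+1=2, 1+mc(0)=1+0=1) = 1
mc(4) = min(1+mc(3)=1+1=2, 1+mc(2)=1+1=2, 1+mc(1)=1+1=2) = 2
mc(5) = min(1+mc(4)=1+2=3, 1+mc(3)=1+1=2, 1+mc(2)=1+1=2) = 2
mc(6) = min(1+mc(5)=1+2=3, 1+mc(4)=1+2=3, 1+mc(3)=1+1=2) = 2
mc(7) = min(1+mc(6)=1+2=3, 1+mc(5)=1+2=3, 1+mc(4)=1+2=3) = 3
mc(8) = min(1+mc(7)=1+3=4, 1+mc(6)=1+2=3, 1+mc(5)=1+2=3) = 3
mc(9) = min(1+mc(8)=1+3=4, 1+mc(7)=1+3=4, 1+mc(6)=1+2=3) = 3
mc(10) = min(1+mc(9)=1+3=4, 1+mc(8)=1+3=4, 1+mc(7)=1+3=4) = 4
mc(11) = min(1+mc(10)=1+4=5, 1+mc(9)=1+3=4, 1+mc(8)=1+3=4, 1+mc(0)=1+0=1) = 1
mc(12) = min(1+mc(11)=1+1=2, 1+mc(10)=1+4=5, 1+mc(9)=1+3=4, 1+mc(1)=1+1=2) = 2

2


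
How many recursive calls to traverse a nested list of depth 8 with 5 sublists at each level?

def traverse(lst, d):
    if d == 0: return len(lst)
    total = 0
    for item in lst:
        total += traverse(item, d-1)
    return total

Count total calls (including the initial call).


At depth 0 (root): 1 call
At depth 1: each of 1 parents calls traverse on 5 children = 5 calls
At depth 2: each of 5 parents calls traverse on 5 children = 25 calls
At depth 3: each of 25 parents calls traverse on 5 children = 125 calls
At depth 4: each of 125 parents calls traverse on 5 children = 625 calls
At depth 5: each of 625 parents calls traverse on 5 children = 3125 calls
At depth 6: each of 3125 parents calls traverse on 5 children = 15625 calls
At depth 7: each of 15625 parents calls traverse on 5 children = 78125 calls
At depth 8: each of 78125 parents calls traverse on 5 children = 390625 calls
Total: 1 + 5 + 25 + 125 + 625 + 3125 + 15625 + 78125 + 390625 = 488281

488281


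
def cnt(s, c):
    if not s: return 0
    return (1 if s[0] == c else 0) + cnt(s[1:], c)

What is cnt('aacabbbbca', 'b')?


s[0]='a' != 'b' -> 0
s[0]='a' != 'b' -> 0
s[0]='c' != 'b' -> 0
s[0]='a' != 'b' -> 0
s[0]='b' == 'b' -> 1
s[0]='b' == 'b' -> 1
s[0]='b' == 'b' -> 1
s[0]='b' == 'b' -> 1
s[0]='c' != 'b' -> 0
s[0]='a' != 'b' -> 0
Sum: 0 + 0 + 0 + 0 + 1 + 1 + 1 + 1 + 0 + 0 = 4

4


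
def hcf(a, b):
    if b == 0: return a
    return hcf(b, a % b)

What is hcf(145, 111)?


hcf(145, 111) = hcf(111, 34)
hcf(111, 34) = hcf(34, 9)
hcf(34, 9) = hcf(9, 7)
hcf(9, 7) = hcf(7, 2)
hcf(7, 2) = hcf(2, 1)
hcf(2, 1) = hcf(1, 0)
hcf(1, 0) = 1  (base case)

1


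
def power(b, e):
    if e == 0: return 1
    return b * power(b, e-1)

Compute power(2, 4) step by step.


power(2, 4)
= 2 * power(2, 3)
= 2 * 2 * power(2, 2)
= 2 * 2 * 2 * power(2, 1)
= 2 * 2 * 2 * 2 * power(2, 0)
= 2 * 2 * 2 * 2 * 1
= 16

16


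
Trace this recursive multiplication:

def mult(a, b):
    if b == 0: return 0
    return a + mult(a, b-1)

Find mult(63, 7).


mult(63, 7) = 63 + mult(63, 6)
mult(63, 6) = 63 + mult(63, 5)
mult(63, 5) = 63 + mult(63, 4)
mult(63, 4) = 63 + mult(63, 3)
mult(63, 3) = 63 + mult(63, 2)
mult(63, 2) = 63 + mult(63, 1)
mult(63, 1) = 63 + mult(63, 0)
mult(63, 0) = 0  (base case)
Total: 63 + 63 + 63 + 63 + 63 + 63 + 63 + 0 = 441

441


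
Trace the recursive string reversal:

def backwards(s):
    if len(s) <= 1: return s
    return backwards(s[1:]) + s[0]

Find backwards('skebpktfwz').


backwards('skebpktfwz') = backwards('kebpktfwz') + 's'
backwards('kebpktfwz') = backwards('ebpktfwz') + 'k'
backwards('ebpktfwz') = backwards('bpktfwz') + 'e'
backwards('bpktfwz') = backwards('pktfwz') + 'b'
backwards('pktfwz') = backwards('ktfwz') + 'p'
backwards('ktfwz') = backwards('tfwz') + 'k'
backwards('tfwz') = backwards('fwz') + 't'
backwards('fwz') = backwards('wz') + 'f'
backwards('wz') = backwards('z') + 'w'
backwards('z') = 'z'  (base case)
Concatenating: 'z' + 'w' + 'f' + 't' + 'k' + 'p' + 'b' + 'e' + 'k' + 's' = 'zwftkpbeks'

zwftkpbeks


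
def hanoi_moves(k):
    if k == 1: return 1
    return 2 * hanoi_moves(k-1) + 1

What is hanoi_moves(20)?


hanoi_moves(20) = 2 * hanoi_moves(19) + 1
hanoi_moves(19) = 2 * hanoi_moves(18) + 1
hanoi_moves(18) = 2 * hanoi_moves(17) + 1
hanoi_moves(17) = 2 * hanoi_moves(16) + 1
hanoi_moves(16) = 2 * hanoi_moves(15) + 1
hanoi_moves(15) = 2 * hanoi_moves(14) + 1
hanoi_moves(14) = 2 * hanoi_moves(13) + 1
hanoi_moves(13) = 2 * hanoi_moves(12) + 1
hanoi_moves(12) = 2 * hanoi_moves(11) + 1
hanoi_moves(11) = 2 * hanoi_moves(10) + 1
hanoi_moves(10) = 2 * hanoi_moves(9) + 1
hanoi_moves(9) = 2 * hanoi_moves(8) + 1
hanoi_moves(8) = 2 * hanoi_moves(7) + 1
hanoi_moves(7) = 2 * hanoi_moves(6) + 1
hanoi_moves(6) = 2 * hanoi_moves(5) + 1
hanoi_moves(5) = 2 * hanoi_moves(4) + 1
hanoi_moves(4) = 2 * hanoi_moves(3) + 1
hanoi_moves(3) = 2 * hanoi_moves(2) + 1
hanoi_moves(2) = 2 * hanoi_moves(1) + 1
hanoi_moves(1) = 1  (base case)
hanoi_moves(2) = 2 * 1 + 1 = 3
hanoi_moves(3) = 2 * 3 + 1 = 7
hanoi_moves(4) = 2 * 7 + 1 = 15
hanoi_moves(5) = 2 * 15 + 1 = 31
hanoi_moves(6) = 2 * 31 + 1 = 63
hanoi_moves(7) = 2 * 63 + 1 = 127
hanoi_moves(8) = 2 * 127 + 1 = 255
hanoi_moves(9) = 2 * 255 + 1 = 511
hanoi_moves(10) = 2 * 511 + 1 = 1023
hanoi_moves(11) = 2 * 1023 + 1 = 2047
hanoi_moves(12) = 2 * 2047 + 1 = 4095
hanoi_moves(13) = 2 * 4095 + 1 = 8191
hanoi_moves(14) = 2 * 8191 + 1 = 16383
hanoi_moves(15) = 2 * 16383 + 1 = 32767
hanoi_moves(16) = 2 * 32767 + 1 = 65535
hanoi_moves(17) = 2 * 65535 + 1 = 131071
hanoi_moves(18) = 2 * 131071 + 1 = 262143
hanoi_moves(19) = 2 * 262143 + 1 = 524287
hanoi_moves(20) = 2 * 524287 + 1 = 1048575

1048575


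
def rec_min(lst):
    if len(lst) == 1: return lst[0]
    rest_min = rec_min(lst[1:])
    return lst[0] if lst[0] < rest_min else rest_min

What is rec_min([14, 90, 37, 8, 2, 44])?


rec_min([14, 90, 37, 8, 2, 44]): compare 14 with rec_min([90, 37, 8, 2, 44])
rec_min([90, 37, 8, 2, 44]): compare 90 with rec_min([37, 8, 2, 44])
rec_min([37, 8, 2, 44]): compare 37 with rec_min([8, 2, 44])
rec_min([8, 2, 44]): compare 8 with rec_min([2, 44])
rec_min([2, 44]): compare 2 with rec_min([44])
rec_min([44]) = 44  (base case)
Compare 2 with 44 -> 2
Compare 8 with 2 -> 2
Compare 37 with 2 -> 2
Compare 90 with 2 -> 2
Compare 14 with 2 -> 2

2


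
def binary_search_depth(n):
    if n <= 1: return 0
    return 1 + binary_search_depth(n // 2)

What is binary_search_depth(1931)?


1931 / 2 = 965
965 / 2 = 482
482 / 2 = 241
241 / 2 = 120
120 / 2 = 60
60 / 2 = 30
30 / 2 = 15
15 / 2 = 7
7 / 2 = 3
3 / 2 = 1
Reached 1 after 10 halvings

10


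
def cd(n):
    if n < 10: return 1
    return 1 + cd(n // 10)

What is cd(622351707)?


cd(622351707) = 1 + cd(62235170)
cd(62235170) = 1 + cd(6223517)
cd(6223517) = 1 + cd(622351)
cd(622351) = 1 + cd(62235)
cd(62235) = 1 + cd(6223)
cd(6223) = 1 + cd(622)
cd(622) = 1 + cd(62)
cd(62) = 1 + cd(6)
cd(6) = 1  (base case: 6 < 10)
Unwinding: 1 + 1 + 1 + 1 + 1 + 1 + 1 + 1 + 1 = 9

9


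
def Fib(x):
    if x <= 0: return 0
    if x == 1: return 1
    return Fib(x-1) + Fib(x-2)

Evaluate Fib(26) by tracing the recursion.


Computing Fib(26) bottom-up:
Fib(0) = 0
Fib(1) = 1
Fib(2) = Fib(1) + Fib(0) = 1 + 0 = 1
Fib(3) = Fib(2) + Fib(1) = 1 + 1 = 2
Fib(4) = Fib(3) + Fib(2) = 2 + 1 = 3
Fib(5) = Fib(4) + Fib(3) = 3 + 2 = 5
Fib(6) = Fib(5) + Fib(4) = 5 + 3 = 8
Fib(7) = Fib(6) + Fib(5) = 8 + 5 = 13
Fib(8) = Fib(7) + Fib(6) = 13 + 8 = 21
Fib(9) = Fib(8) + Fib(7) = 21 + 13 = 34
Fib(10) = Fib(9) + Fib(8) = 34 + 21 = 55
Fib(11) = Fib(10) + Fib(9) = 55 + 34 = 89
Fib(12) = Fib(11) + Fib(10) = 89 + 55 = 144
Fib(13) = Fib(12) + Fib(11) = 144 + 89 = 233
Fib(14) = Fib(13) + Fib(12) = 233 + 144 = 377
Fib(15) = Fib(14) + Fib(13) = 377 + 233 = 610
Fib(16) = Fib(15) + Fib(14) = 610 + 377 = 987
Fib(17) = Fib(16) + Fib(15) = 987 + 610 = 1597
Fib(18) = Fib(17) + Fib(16) = 1597 + 987 = 2584
Fib(19) = Fib(18) + Fib(17) = 2584 + 1597 = 4181
Fib(20) = Fib(19) + Fib(18) = 4181 + 2584 = 6765
Fib(21) = Fib(20) + Fib(19) = 6765 + 4181 = 10946
Fib(22) = Fib(21) + Fib(20) = 10946 + 6765 = 17711
Fib(23) = Fib(22) + Fib(21) = 17711 + 10946 = 28657
Fib(24) = Fib(23) + Fib(22) = 28657 + 17711 = 46368
Fib(25) = Fib(24) + Fib(23) = 46368 + 28657 = 75025
Fib(26) = Fib(25) + Fib(24) = 75025 + 46368 = 121393

121393


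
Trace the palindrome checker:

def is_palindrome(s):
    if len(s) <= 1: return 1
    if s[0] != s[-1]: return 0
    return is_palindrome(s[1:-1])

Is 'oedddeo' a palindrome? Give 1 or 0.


is_palindrome('oedddeo'): s[0]='o' == s[-1]='o' -> check is_palindrome('eddde')
is_palindrome('eddde'): s[0]='e' == s[-1]='e' -> check is_palindrome('ddd')
is_palindrome('ddd'): s[0]='d' == s[-1]='d' -> check is_palindrome('d')
is_palindrome('d'): len <= 1 -> return 1  (base case)
Result: 1 (palindrome)

1


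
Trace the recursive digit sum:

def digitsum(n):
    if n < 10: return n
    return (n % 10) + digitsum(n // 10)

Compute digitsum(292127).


digitsum(292127) = 7 + digitsum(29212)
digitsum(29212) = 2 + digitsum(2921)
digitsum(2921) = 1 + digitsum(292)
digitsum(292) = 2 + digitsum(29)
digitsum(29) = 9 + digitsum(2)
digitsum(2) = 2  (base case)
Total: 7 + 2 + 1 + 2 + 9 + 2 = 23

23


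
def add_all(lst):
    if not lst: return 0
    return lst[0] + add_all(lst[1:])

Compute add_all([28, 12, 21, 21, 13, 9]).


add_all([28, 12, 21, 21, 13, 9]) = 28 + add_all([12, 21, 21, 13, 9])
add_all([12, 21, 21, 13, 9]) = 12 + add_all([21, 21, 13, 9])
add_all([21, 21, 13, 9]) = 21 + add_all([21, 13, 9])
add_all([21, 13, 9]) = 21 + add_all([13, 9])
add_all([13, 9]) = 13 + add_all([9])
add_all([9]) = 9 + add_all([])
add_all([]) = 0  (base case)
Total: 28 + 12 + 21 + 21 + 13 + 9 + 0 = 104

104


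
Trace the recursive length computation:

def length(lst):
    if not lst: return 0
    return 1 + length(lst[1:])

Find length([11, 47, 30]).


length([11, 47, 30]) = 1 + length([47, 30])
length([47, 30]) = 1 + length([30])
length([30]) = 1 + length([])
length([]) = 0  (base case)
Unwinding: 1 + 1 + 1 + 0 = 3

3


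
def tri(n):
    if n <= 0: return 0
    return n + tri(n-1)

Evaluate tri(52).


tri(52)
= 52 + 51 + 50 + 49 + 48 + 47 + 46 + 45 + 44 + 43 + 42 + 41 + 40 + 39 + 38 + 37 + 36 + 35 + 34 + 33 + 32 + 31 + 30 + 29 + 28 + 27 + 26 + 25 + 24 + 23 + 22 + 21 + 20 + 19 + 18 + 17 + 16 + 15 + 14 + 13 + 12 + 11 + 10 + 9 + 8 + 7 + 6 + 5 + 4 + 3 + 2 + 1 + tri(0)
= 52 + 51 + 50 + 49 + 48 + 47 + 46 + 45 + 44 + 43 + 42 + 41 + 40 + 39 + 38 + 37 + 36 + 35 + 34 + 33 + 32 + 31 + 30 + 29 + 28 + 27 + 26 + 25 + 24 + 23 + 22 + 21 + 20 + 19 + 18 + 17 + 16 + 15 + 14 + 13 + 12 + 11 + 10 + 9 + 8 + 7 + 6 + 5 + 4 + 3 + 2 + 1 + 0
= 1378

1378


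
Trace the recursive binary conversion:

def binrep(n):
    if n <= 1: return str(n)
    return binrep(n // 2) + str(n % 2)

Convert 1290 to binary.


binrep(1290) = binrep(645) + '0'
binrep(645) = binrep(322) + '1'
binrep(322) = binrep(161) + '0'
binrep(161) = binrep(80) + '1'
binrep(80) = binrep(40) + '0'
binrep(40) = binrep(20) + '0'
binrep(20) = binrep(10) + '0'
binrep(10) = binrep(5) + '0'
binrep(5) = binrep(2) + '1'
binrep(2) = binrep(1) + '0'
binrep(1) = '1'  (base case)
Concatenating: '1' + '0' + '1' + '0' + '0' + '0' + '0' + '1' + '0' + '1' + '0' = '10100001010'

10100001010


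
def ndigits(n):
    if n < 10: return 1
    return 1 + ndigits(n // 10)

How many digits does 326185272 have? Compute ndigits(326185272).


ndigits(326185272) = 1 + ndigits(32618527)
ndigits(32618527) = 1 + ndigits(3261852)
ndigits(3261852) = 1 + ndigits(326185)
ndigits(326185) = 1 + ndigits(32618)
ndigits(32618) = 1 + ndigits(3261)
ndigits(3261) = 1 + ndigits(326)
ndigits(326) = 1 + ndigits(32)
ndigits(32) = 1 + ndigits(3)
ndigits(3) = 1  (base case: 3 < 10)
Unwinding: 1 + 1 + 1 + 1 + 1 + 1 + 1 + 1 + 1 = 9

9
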